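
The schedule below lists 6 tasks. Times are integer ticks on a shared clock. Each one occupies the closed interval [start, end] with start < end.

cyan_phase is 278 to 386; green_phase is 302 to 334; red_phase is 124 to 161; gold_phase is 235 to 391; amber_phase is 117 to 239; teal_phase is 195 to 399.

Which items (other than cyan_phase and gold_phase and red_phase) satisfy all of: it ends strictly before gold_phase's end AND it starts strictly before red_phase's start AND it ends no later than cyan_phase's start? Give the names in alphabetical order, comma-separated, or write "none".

amber_phase

Conditions: its end is strictly before gold_phase's end (X.end < 391) AND its start is strictly before red_phase's start (X.start < 124) AND its end is no later than cyan_phase's start (X.end <= 278).
amber_phase: end 239 < 391? ✓; start 117 < 124? ✓; end 239 <= 278? ✓ → yes.
green_phase: end 334 < 391? ✓; start 302 < 124? ✗; end 334 <= 278? ✗ → no.
teal_phase: end 399 < 391? ✗; start 195 < 124? ✗; end 399 <= 278? ✗ → no.
Result: amber_phase.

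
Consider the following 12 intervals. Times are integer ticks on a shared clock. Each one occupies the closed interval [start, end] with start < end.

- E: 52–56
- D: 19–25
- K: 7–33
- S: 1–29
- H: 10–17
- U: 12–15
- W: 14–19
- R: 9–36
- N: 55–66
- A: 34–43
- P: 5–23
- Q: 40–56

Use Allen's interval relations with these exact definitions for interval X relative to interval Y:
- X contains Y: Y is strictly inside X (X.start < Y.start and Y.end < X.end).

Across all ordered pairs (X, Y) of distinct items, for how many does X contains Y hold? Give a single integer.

17

Checking all 132 ordered pairs for relation 'contains'; matching pairs in alphabetical order:
(H, U): H contains U ✓
(K, D): K contains D ✓
(K, H): K contains H ✓
(K, U): K contains U ✓
(K, W): K contains W ✓
(P, H): P contains H ✓
(P, U): P contains U ✓
(P, W): P contains W ✓
(R, D): R contains D ✓
(R, H): R contains H ✓
(R, U): R contains U ✓
(R, W): R contains W ✓
(S, D): S contains D ✓
(S, H): S contains H ✓
(S, P): S contains P ✓
(S, U): S contains U ✓
(S, W): S contains W ✓
Count: 17.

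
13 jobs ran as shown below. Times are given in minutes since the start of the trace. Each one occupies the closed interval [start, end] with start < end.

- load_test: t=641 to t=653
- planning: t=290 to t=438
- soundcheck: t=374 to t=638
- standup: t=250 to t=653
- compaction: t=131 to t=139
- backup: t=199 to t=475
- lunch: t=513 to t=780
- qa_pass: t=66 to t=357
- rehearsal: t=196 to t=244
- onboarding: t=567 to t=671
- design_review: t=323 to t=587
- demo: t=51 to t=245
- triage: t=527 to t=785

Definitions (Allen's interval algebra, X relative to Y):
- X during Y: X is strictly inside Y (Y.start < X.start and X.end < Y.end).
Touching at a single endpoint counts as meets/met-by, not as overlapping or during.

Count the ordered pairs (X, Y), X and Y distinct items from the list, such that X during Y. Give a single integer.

Checking all 156 ordered pairs for relation 'during'; matching pairs in alphabetical order:
(compaction, demo): compaction during demo ✓
(compaction, qa_pass): compaction during qa_pass ✓
(design_review, standup): design_review during standup ✓
(load_test, lunch): load_test during lunch ✓
(load_test, onboarding): load_test during onboarding ✓
(load_test, triage): load_test during triage ✓
(onboarding, lunch): onboarding during lunch ✓
(onboarding, triage): onboarding during triage ✓
(planning, backup): planning during backup ✓
(planning, standup): planning during standup ✓
(rehearsal, demo): rehearsal during demo ✓
(rehearsal, qa_pass): rehearsal during qa_pass ✓
(soundcheck, standup): soundcheck during standup ✓
Count: 13.

13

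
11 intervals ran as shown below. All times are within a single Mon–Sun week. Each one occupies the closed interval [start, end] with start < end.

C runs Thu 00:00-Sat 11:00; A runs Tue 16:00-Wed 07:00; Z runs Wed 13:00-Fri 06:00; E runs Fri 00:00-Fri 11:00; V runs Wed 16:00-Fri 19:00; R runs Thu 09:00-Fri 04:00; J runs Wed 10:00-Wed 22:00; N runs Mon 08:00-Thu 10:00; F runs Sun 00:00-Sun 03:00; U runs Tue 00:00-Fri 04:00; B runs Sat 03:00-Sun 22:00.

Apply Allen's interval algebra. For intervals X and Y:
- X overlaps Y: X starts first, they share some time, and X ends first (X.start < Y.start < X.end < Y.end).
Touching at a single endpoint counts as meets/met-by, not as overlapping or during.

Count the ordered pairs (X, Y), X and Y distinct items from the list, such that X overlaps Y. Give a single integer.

Checking all 110 ordered pairs for relation 'overlaps'; matching pairs in alphabetical order:
(C, B): C overlaps B ✓
(J, V): J overlaps V ✓
(J, Z): J overlaps Z ✓
(N, C): N overlaps C ✓
(N, R): N overlaps R ✓
(N, U): N overlaps U ✓
(N, V): N overlaps V ✓
(N, Z): N overlaps Z ✓
(R, E): R overlaps E ✓
(U, C): U overlaps C ✓
(U, E): U overlaps E ✓
(U, V): U overlaps V ✓
(U, Z): U overlaps Z ✓
(V, C): V overlaps C ✓
(Z, C): Z overlaps C ✓
(Z, E): Z overlaps E ✓
(Z, V): Z overlaps V ✓
Count: 17.

17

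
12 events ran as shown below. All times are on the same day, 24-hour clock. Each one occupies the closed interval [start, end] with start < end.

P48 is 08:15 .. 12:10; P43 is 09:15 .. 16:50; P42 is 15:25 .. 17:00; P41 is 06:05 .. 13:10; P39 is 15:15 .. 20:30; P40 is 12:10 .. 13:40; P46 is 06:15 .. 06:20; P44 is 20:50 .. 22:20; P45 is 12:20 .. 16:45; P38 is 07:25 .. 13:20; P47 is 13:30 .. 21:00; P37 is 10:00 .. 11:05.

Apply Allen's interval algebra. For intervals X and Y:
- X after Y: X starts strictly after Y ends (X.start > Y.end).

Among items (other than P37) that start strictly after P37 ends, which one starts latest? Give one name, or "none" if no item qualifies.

Target P37 = [10:00, 11:05].
P38 [07:25, 13:20] → contains → excluded.
P39 [15:15, 20:30] → after → candidate.
P40 [12:10, 13:40] → after → candidate.
P41 [06:05, 13:10] → contains → excluded.
P42 [15:25, 17:00] → after → candidate.
P43 [09:15, 16:50] → contains → excluded.
P44 [20:50, 22:20] → after → candidate.
P45 [12:20, 16:45] → after → candidate.
P46 [06:15, 06:20] → before → excluded.
P47 [13:30, 21:00] → after → candidate.
P48 [08:15, 12:10] → contains → excluded.
Among candidates, latest start is 20:50 → P44.

P44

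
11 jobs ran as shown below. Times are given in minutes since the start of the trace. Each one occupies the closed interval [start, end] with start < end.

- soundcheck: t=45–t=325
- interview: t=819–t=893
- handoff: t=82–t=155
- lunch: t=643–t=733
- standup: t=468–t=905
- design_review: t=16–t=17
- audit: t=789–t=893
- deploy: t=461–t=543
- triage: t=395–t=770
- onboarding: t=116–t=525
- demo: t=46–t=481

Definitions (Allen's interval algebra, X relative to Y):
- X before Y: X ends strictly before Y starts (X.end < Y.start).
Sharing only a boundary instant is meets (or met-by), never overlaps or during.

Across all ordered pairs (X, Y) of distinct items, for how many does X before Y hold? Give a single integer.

Checking all 110 ordered pairs for relation 'before'; matching pairs in alphabetical order:
(demo, audit): demo before audit ✓
(demo, interview): demo before interview ✓
(demo, lunch): demo before lunch ✓
(deploy, audit): deploy before audit ✓
(deploy, interview): deploy before interview ✓
(deploy, lunch): deploy before lunch ✓
(design_review, audit): design_review before audit ✓
(design_review, demo): design_review before demo ✓
(design_review, deploy): design_review before deploy ✓
(design_review, handoff): design_review before handoff ✓
(design_review, interview): design_review before interview ✓
(design_review, lunch): design_review before lunch ✓
(design_review, onboarding): design_review before onboarding ✓
(design_review, soundcheck): design_review before soundcheck ✓
(design_review, standup): design_review before standup ✓
(design_review, triage): design_review before triage ✓
(handoff, audit): handoff before audit ✓
(handoff, deploy): handoff before deploy ✓
(handoff, interview): handoff before interview ✓
(handoff, lunch): handoff before lunch ✓
(handoff, standup): handoff before standup ✓
(handoff, triage): handoff before triage ✓
(lunch, audit): lunch before audit ✓
(lunch, interview): lunch before interview ✓
... plus 11 further pairs not listed.
Count: 35.

35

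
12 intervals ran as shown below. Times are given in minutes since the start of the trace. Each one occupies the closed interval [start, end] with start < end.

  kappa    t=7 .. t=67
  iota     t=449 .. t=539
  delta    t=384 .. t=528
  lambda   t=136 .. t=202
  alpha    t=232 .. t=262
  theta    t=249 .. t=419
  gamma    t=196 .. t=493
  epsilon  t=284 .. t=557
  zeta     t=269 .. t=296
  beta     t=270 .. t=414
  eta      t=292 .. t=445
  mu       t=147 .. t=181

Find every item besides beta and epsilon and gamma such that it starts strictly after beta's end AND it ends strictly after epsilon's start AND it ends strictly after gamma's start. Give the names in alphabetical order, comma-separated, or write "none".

Conditions: its start is strictly after beta's end (X.start > t=414) AND its end is strictly after epsilon's start (X.end > t=284) AND its end is strictly after gamma's start (X.end > t=196).
alpha: start t=232 > t=414? ✗; end t=262 > t=284? ✗; end t=262 > t=196? ✓ → no.
delta: start t=384 > t=414? ✗; end t=528 > t=284? ✓; end t=528 > t=196? ✓ → no.
eta: start t=292 > t=414? ✗; end t=445 > t=284? ✓; end t=445 > t=196? ✓ → no.
iota: start t=449 > t=414? ✓; end t=539 > t=284? ✓; end t=539 > t=196? ✓ → yes.
kappa: start t=7 > t=414? ✗; end t=67 > t=284? ✗; end t=67 > t=196? ✗ → no.
lambda: start t=136 > t=414? ✗; end t=202 > t=284? ✗; end t=202 > t=196? ✓ → no.
mu: start t=147 > t=414? ✗; end t=181 > t=284? ✗; end t=181 > t=196? ✗ → no.
theta: start t=249 > t=414? ✗; end t=419 > t=284? ✓; end t=419 > t=196? ✓ → no.
zeta: start t=269 > t=414? ✗; end t=296 > t=284? ✓; end t=296 > t=196? ✓ → no.
Result: iota.

iota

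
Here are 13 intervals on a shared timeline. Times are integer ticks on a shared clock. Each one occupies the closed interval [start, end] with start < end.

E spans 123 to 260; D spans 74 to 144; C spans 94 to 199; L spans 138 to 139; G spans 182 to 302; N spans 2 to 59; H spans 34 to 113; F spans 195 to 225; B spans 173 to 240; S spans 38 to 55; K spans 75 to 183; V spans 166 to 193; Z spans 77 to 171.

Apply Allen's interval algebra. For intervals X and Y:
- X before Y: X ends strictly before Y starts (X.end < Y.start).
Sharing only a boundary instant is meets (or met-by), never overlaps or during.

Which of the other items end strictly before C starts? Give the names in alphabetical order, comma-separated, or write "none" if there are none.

Target C = [94, 199].
B [173, 240] → overlapped-by → no.
D [74, 144] → overlaps → no.
E [123, 260] → overlapped-by → no.
F [195, 225] → overlapped-by → no.
G [182, 302] → overlapped-by → no.
H [34, 113] → overlaps → no.
K [75, 183] → overlaps → no.
L [138, 139] → during → no.
N [2, 59] → before → yes.
S [38, 55] → before → yes.
V [166, 193] → during → no.
Z [77, 171] → overlaps → no.
Result: N, S.

N, S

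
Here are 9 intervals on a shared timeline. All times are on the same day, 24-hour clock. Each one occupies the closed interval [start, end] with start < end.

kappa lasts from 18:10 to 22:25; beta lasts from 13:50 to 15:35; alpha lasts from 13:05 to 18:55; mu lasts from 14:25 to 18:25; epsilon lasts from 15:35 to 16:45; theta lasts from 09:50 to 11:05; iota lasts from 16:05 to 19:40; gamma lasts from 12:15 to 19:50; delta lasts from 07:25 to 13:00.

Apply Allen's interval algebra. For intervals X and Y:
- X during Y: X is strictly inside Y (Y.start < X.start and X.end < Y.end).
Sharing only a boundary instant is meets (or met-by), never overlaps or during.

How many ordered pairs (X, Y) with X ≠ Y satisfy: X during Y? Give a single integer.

10

Checking all 72 ordered pairs for relation 'during'; matching pairs in alphabetical order:
(alpha, gamma): alpha during gamma ✓
(beta, alpha): beta during alpha ✓
(beta, gamma): beta during gamma ✓
(epsilon, alpha): epsilon during alpha ✓
(epsilon, gamma): epsilon during gamma ✓
(epsilon, mu): epsilon during mu ✓
(iota, gamma): iota during gamma ✓
(mu, alpha): mu during alpha ✓
(mu, gamma): mu during gamma ✓
(theta, delta): theta during delta ✓
Count: 10.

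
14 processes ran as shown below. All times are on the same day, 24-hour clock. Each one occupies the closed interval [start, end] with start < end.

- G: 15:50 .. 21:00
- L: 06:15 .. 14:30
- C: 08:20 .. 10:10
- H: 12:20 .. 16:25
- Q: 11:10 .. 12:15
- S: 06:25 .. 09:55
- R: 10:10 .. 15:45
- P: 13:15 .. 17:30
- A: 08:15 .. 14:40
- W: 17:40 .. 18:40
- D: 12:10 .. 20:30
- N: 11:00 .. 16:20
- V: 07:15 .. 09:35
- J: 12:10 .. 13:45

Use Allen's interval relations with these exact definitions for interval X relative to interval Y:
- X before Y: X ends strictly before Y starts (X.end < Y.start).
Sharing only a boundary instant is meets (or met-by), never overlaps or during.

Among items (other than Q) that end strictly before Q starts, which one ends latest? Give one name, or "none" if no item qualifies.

Target Q = [11:10, 12:15].
A [08:15, 14:40] → contains → excluded.
C [08:20, 10:10] → before → candidate.
D [12:10, 20:30] → overlapped-by → excluded.
G [15:50, 21:00] → after → excluded.
H [12:20, 16:25] → after → excluded.
J [12:10, 13:45] → overlapped-by → excluded.
L [06:15, 14:30] → contains → excluded.
N [11:00, 16:20] → contains → excluded.
P [13:15, 17:30] → after → excluded.
R [10:10, 15:45] → contains → excluded.
S [06:25, 09:55] → before → candidate.
V [07:15, 09:35] → before → candidate.
W [17:40, 18:40] → after → excluded.
Among candidates, latest end is 10:10 → C.

C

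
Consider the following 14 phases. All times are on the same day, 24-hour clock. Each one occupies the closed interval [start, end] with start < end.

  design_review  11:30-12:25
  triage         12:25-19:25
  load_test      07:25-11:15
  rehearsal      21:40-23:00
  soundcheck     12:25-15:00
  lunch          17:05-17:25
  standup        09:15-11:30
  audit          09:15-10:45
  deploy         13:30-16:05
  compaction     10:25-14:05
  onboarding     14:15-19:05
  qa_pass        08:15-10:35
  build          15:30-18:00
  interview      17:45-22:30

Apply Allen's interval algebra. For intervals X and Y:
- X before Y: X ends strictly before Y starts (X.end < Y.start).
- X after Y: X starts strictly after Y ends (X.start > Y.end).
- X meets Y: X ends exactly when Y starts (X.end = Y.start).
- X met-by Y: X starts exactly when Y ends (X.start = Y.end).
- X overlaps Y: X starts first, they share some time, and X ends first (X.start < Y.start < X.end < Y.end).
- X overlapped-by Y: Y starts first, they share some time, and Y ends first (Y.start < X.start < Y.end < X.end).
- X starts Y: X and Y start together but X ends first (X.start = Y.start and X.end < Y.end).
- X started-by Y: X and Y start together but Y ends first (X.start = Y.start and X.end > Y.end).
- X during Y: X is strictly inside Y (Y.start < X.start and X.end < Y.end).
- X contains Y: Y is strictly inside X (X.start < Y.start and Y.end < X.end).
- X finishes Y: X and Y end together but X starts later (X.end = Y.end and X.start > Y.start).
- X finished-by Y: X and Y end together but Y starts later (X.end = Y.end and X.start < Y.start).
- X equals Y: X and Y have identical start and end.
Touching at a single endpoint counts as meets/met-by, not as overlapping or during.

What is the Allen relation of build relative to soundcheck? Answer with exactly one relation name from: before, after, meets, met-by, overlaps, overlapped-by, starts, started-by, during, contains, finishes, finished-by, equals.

after

build = [15:30, 18:00]; soundcheck = [12:25, 15:00].
Compare endpoints: build.start > soundcheck.start, build.start > soundcheck.end, build.end > soundcheck.start, build.end > soundcheck.end.
That pattern is 'after'.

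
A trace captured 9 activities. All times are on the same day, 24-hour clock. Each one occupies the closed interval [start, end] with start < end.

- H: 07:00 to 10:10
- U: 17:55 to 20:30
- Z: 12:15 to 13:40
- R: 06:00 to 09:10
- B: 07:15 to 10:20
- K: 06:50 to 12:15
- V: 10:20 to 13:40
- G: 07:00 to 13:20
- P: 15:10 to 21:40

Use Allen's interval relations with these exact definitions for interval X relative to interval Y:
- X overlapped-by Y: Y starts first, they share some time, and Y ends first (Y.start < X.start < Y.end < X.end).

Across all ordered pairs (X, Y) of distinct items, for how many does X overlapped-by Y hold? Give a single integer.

9

Checking all 72 ordered pairs for relation 'overlapped-by'; matching pairs in alphabetical order:
(B, H): B overlapped-by H ✓
(B, R): B overlapped-by R ✓
(G, K): G overlapped-by K ✓
(G, R): G overlapped-by R ✓
(H, R): H overlapped-by R ✓
(K, R): K overlapped-by R ✓
(V, G): V overlapped-by G ✓
(V, K): V overlapped-by K ✓
(Z, G): Z overlapped-by G ✓
Count: 9.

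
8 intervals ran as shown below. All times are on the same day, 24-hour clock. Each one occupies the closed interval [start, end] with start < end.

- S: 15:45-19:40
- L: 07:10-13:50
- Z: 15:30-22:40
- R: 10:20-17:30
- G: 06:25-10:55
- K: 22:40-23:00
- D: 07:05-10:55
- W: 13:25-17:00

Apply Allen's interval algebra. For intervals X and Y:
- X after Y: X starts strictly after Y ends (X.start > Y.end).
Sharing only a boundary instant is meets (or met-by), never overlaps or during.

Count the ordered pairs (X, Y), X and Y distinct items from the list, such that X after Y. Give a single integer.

Checking all 56 ordered pairs for relation 'after'; matching pairs in alphabetical order:
(K, D): K after D ✓
(K, G): K after G ✓
(K, L): K after L ✓
(K, R): K after R ✓
(K, S): K after S ✓
(K, W): K after W ✓
(S, D): S after D ✓
(S, G): S after G ✓
(S, L): S after L ✓
(W, D): W after D ✓
(W, G): W after G ✓
(Z, D): Z after D ✓
(Z, G): Z after G ✓
(Z, L): Z after L ✓
Count: 14.

14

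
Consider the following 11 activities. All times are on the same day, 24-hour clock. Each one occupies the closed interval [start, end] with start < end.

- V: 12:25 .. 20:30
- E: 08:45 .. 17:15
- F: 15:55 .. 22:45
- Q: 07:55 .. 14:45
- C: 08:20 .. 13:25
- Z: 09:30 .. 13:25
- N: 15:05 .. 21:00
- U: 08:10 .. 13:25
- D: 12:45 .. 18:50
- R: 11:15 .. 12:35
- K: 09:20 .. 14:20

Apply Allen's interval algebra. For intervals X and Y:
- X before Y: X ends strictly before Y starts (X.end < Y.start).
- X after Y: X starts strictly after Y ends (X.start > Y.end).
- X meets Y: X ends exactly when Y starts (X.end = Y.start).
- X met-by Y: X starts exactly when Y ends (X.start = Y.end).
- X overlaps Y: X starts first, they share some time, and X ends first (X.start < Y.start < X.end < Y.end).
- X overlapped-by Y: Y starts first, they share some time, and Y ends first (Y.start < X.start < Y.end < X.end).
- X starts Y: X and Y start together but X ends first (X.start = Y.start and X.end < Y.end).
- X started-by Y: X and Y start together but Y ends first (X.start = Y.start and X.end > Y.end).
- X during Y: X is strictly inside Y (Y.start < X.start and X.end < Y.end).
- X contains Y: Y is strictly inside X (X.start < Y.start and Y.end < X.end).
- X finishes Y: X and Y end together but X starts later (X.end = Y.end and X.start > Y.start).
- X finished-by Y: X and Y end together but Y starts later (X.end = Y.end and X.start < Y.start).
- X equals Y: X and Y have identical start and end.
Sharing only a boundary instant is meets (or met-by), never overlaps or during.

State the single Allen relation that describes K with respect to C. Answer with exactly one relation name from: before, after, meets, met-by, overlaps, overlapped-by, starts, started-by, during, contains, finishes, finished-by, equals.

K = [09:20, 14:20]; C = [08:20, 13:25].
Compare endpoints: K.start > C.start, K.start < C.end, K.end > C.start, K.end > C.end.
That pattern is 'overlapped-by'.

overlapped-by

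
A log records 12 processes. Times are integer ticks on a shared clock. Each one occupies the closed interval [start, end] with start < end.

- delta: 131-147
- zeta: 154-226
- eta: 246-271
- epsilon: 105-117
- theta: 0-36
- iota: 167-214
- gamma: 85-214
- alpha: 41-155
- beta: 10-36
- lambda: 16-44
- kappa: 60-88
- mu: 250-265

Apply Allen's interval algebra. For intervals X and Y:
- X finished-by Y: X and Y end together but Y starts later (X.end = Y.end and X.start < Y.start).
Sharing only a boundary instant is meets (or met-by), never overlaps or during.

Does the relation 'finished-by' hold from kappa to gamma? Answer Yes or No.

No

kappa = [60, 88], gamma = [85, 214].
Actual relation of kappa to gamma: overlaps.
Asked whether 'finished-by' holds → No.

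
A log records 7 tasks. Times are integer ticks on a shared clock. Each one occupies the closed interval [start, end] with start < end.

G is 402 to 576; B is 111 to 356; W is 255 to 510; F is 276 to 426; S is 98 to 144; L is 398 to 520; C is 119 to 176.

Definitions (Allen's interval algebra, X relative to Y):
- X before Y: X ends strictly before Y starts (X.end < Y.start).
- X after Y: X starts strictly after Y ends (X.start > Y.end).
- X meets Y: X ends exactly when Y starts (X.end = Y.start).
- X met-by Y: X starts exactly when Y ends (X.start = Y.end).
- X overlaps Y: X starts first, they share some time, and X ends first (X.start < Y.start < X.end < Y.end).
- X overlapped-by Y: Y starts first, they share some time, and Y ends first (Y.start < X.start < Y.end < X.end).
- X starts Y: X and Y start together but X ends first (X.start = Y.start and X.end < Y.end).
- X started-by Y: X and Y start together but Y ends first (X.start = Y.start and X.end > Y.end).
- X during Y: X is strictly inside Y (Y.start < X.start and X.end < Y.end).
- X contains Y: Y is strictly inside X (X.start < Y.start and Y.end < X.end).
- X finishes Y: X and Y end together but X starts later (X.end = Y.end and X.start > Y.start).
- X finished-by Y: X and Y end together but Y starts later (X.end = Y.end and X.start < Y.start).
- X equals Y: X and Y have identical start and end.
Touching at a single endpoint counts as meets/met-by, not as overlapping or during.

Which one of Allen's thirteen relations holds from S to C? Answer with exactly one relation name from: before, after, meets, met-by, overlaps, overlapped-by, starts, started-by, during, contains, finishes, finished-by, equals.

S = [98, 144]; C = [119, 176].
Compare endpoints: S.start < C.start, S.start < C.end, S.end > C.start, S.end < C.end.
That pattern is 'overlaps'.

overlaps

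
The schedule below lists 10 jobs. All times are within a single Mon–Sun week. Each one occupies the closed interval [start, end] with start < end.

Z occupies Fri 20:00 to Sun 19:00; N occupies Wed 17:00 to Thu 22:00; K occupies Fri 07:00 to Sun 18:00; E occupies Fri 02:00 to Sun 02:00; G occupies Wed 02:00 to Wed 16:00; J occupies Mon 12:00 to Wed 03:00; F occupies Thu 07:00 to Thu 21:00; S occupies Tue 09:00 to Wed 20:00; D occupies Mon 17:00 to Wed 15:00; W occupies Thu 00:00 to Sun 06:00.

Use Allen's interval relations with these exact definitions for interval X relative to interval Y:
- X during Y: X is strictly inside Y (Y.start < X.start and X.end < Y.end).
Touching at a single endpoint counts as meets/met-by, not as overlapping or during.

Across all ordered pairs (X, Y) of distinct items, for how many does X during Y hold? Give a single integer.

Checking all 90 ordered pairs for relation 'during'; matching pairs in alphabetical order:
(E, W): E during W ✓
(F, N): F during N ✓
(F, W): F during W ✓
(G, S): G during S ✓
Count: 4.

4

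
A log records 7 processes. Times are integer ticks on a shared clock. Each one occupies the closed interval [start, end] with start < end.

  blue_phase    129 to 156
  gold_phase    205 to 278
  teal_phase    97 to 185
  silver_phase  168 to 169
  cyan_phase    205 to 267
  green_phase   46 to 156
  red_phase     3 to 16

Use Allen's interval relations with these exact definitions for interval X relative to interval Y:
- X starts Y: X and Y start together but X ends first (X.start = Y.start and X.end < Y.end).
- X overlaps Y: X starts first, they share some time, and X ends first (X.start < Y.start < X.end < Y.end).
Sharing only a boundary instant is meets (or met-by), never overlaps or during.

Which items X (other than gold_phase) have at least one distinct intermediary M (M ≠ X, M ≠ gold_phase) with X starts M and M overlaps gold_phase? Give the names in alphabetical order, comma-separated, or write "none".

Target gold_phase = [205, 278].
Intermediaries M with M overlaps gold_phase: none.
Union: none.

none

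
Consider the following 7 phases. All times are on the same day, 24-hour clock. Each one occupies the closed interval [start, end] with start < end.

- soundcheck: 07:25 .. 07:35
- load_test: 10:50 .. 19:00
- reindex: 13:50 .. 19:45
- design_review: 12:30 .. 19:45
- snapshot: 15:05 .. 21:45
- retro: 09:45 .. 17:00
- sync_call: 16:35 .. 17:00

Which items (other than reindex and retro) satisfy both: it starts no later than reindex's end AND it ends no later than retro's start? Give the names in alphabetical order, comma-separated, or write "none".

Conditions: its start is no later than reindex's end (X.start <= 19:45) AND its end is no later than retro's start (X.end <= 09:45).
design_review: start 12:30 <= 19:45? ✓; end 19:45 <= 09:45? ✗ → no.
load_test: start 10:50 <= 19:45? ✓; end 19:00 <= 09:45? ✗ → no.
snapshot: start 15:05 <= 19:45? ✓; end 21:45 <= 09:45? ✗ → no.
soundcheck: start 07:25 <= 19:45? ✓; end 07:35 <= 09:45? ✓ → yes.
sync_call: start 16:35 <= 19:45? ✓; end 17:00 <= 09:45? ✗ → no.
Result: soundcheck.

soundcheck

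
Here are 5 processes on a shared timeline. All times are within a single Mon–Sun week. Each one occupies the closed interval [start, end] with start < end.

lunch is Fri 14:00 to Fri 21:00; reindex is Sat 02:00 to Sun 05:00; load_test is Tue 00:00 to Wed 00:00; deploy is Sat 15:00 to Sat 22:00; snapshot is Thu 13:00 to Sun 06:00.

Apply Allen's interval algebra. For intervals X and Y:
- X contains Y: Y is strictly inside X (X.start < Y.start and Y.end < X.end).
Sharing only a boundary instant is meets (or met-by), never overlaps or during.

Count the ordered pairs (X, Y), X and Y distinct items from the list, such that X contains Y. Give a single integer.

Checking all 20 ordered pairs for relation 'contains'; matching pairs in alphabetical order:
(reindex, deploy): reindex contains deploy ✓
(snapshot, deploy): snapshot contains deploy ✓
(snapshot, lunch): snapshot contains lunch ✓
(snapshot, reindex): snapshot contains reindex ✓
Count: 4.

4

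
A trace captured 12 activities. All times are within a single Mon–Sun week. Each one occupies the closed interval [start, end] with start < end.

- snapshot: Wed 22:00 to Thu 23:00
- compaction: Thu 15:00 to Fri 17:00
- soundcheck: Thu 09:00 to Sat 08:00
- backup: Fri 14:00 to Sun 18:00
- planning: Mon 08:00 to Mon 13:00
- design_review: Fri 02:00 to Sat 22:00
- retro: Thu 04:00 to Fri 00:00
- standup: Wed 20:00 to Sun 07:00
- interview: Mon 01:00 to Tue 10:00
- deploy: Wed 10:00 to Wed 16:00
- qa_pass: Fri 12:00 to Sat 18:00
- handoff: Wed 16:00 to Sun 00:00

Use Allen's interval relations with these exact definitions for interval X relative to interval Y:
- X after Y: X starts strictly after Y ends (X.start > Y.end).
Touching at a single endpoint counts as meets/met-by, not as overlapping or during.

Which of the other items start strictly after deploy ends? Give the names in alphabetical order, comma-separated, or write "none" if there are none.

Target deploy = [Wed 10:00, Wed 16:00].
backup [Fri 14:00, Sun 18:00] → after → yes.
compaction [Thu 15:00, Fri 17:00] → after → yes.
design_review [Fri 02:00, Sat 22:00] → after → yes.
handoff [Wed 16:00, Sun 00:00] → met-by → no.
interview [Mon 01:00, Tue 10:00] → before → no.
planning [Mon 08:00, Mon 13:00] → before → no.
qa_pass [Fri 12:00, Sat 18:00] → after → yes.
retro [Thu 04:00, Fri 00:00] → after → yes.
snapshot [Wed 22:00, Thu 23:00] → after → yes.
soundcheck [Thu 09:00, Sat 08:00] → after → yes.
standup [Wed 20:00, Sun 07:00] → after → yes.
Result: backup, compaction, design_review, qa_pass, retro, snapshot, soundcheck, standup.

backup, compaction, design_review, qa_pass, retro, snapshot, soundcheck, standup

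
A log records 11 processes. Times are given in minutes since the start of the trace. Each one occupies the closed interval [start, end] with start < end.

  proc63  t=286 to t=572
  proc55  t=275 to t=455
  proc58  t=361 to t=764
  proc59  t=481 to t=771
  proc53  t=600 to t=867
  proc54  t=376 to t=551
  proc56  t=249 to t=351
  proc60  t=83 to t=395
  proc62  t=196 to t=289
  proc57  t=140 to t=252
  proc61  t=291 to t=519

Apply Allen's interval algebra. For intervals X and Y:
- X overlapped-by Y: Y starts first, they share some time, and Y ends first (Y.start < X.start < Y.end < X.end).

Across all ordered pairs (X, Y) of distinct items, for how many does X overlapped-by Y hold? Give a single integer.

Checking all 110 ordered pairs for relation 'overlapped-by'; matching pairs in alphabetical order:
(proc53, proc58): proc53 overlapped-by proc58 ✓
(proc53, proc59): proc53 overlapped-by proc59 ✓
(proc54, proc55): proc54 overlapped-by proc55 ✓
(proc54, proc60): proc54 overlapped-by proc60 ✓
(proc54, proc61): proc54 overlapped-by proc61 ✓
(proc55, proc56): proc55 overlapped-by proc56 ✓
(proc55, proc60): proc55 overlapped-by proc60 ✓
(proc55, proc62): proc55 overlapped-by proc62 ✓
(proc56, proc57): proc56 overlapped-by proc57 ✓
(proc56, proc62): proc56 overlapped-by proc62 ✓
(proc58, proc55): proc58 overlapped-by proc55 ✓
(proc58, proc60): proc58 overlapped-by proc60 ✓
(proc58, proc61): proc58 overlapped-by proc61 ✓
(proc58, proc63): proc58 overlapped-by proc63 ✓
(proc59, proc54): proc59 overlapped-by proc54 ✓
(proc59, proc58): proc59 overlapped-by proc58 ✓
(proc59, proc61): proc59 overlapped-by proc61 ✓
(proc59, proc63): proc59 overlapped-by proc63 ✓
(proc61, proc55): proc61 overlapped-by proc55 ✓
(proc61, proc56): proc61 overlapped-by proc56 ✓
(proc61, proc60): proc61 overlapped-by proc60 ✓
(proc62, proc57): proc62 overlapped-by proc57 ✓
(proc63, proc55): proc63 overlapped-by proc55 ✓
(proc63, proc56): proc63 overlapped-by proc56 ✓
... plus 2 further pairs not listed.
Count: 26.

26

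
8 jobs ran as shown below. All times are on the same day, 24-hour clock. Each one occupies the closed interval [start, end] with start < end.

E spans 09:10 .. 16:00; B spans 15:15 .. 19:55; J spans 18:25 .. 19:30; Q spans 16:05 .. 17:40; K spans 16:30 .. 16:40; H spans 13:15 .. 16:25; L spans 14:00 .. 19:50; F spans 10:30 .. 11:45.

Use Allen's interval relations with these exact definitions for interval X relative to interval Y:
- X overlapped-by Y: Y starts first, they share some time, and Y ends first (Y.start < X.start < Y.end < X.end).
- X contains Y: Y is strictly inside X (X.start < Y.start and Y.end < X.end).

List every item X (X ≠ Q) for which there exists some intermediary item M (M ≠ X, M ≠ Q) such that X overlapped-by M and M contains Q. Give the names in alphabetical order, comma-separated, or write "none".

Target Q = [16:05, 17:40].
Intermediaries M with M contains Q: B, L.
Via B — items with X overlapped-by B: none.
Via L — items with X overlapped-by L: B.
Union: B.

B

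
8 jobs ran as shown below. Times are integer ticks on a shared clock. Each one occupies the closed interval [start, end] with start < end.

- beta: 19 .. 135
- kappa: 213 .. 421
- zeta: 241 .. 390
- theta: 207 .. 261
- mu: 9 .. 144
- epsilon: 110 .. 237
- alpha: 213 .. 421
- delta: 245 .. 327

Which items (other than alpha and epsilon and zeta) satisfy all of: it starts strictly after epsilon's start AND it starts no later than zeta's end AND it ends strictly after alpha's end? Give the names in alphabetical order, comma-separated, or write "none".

Conditions: its start is strictly after epsilon's start (X.start > 110) AND its start is no later than zeta's end (X.start <= 390) AND its end is strictly after alpha's end (X.end > 421).
beta: start 19 > 110? ✗; start 19 <= 390? ✓; end 135 > 421? ✗ → no.
delta: start 245 > 110? ✓; start 245 <= 390? ✓; end 327 > 421? ✗ → no.
kappa: start 213 > 110? ✓; start 213 <= 390? ✓; end 421 > 421? ✗ → no.
mu: start 9 > 110? ✗; start 9 <= 390? ✓; end 144 > 421? ✗ → no.
theta: start 207 > 110? ✓; start 207 <= 390? ✓; end 261 > 421? ✗ → no.
Result: none.

none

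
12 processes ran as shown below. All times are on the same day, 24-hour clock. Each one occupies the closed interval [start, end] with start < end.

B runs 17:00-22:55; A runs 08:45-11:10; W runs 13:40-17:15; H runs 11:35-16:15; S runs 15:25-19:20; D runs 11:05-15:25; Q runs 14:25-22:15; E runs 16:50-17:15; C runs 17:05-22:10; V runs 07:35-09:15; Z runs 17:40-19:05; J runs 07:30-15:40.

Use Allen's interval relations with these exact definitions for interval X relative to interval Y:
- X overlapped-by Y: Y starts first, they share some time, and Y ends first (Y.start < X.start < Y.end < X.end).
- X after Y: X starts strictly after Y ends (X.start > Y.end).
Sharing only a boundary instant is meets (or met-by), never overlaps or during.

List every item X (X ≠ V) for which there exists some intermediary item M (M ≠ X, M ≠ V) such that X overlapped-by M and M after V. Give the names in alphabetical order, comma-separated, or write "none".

B, C, H, Q, S, W

Target V = [07:35, 09:15].
Intermediaries M with M after V: B, C, D, E, H, Q, S, W, Z.
Via B — items with X overlapped-by B: none.
Via C — items with X overlapped-by C: none.
Via D — items with X overlapped-by D: H, Q, W.
Via E — items with X overlapped-by E: B, C.
Via H — items with X overlapped-by H: Q, S, W.
Via Q — items with X overlapped-by Q: B.
Via S — items with X overlapped-by S: B, C.
Via W — items with X overlapped-by W: B, C, Q, S.
Via Z — items with X overlapped-by Z: none.
Union: B, C, H, Q, S, W.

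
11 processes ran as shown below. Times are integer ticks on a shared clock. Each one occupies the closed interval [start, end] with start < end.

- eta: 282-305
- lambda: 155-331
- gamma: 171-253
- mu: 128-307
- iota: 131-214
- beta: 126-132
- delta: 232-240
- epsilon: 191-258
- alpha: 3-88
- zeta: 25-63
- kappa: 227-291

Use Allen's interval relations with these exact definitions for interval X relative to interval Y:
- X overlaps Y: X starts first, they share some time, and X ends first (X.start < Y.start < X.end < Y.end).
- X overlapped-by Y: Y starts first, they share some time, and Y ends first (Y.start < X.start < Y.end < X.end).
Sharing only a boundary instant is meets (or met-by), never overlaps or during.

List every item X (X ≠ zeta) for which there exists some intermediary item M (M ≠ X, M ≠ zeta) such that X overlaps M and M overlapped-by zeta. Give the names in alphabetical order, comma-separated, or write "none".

Target zeta = [25, 63].
Intermediaries M with M overlapped-by zeta: none.
Union: none.

none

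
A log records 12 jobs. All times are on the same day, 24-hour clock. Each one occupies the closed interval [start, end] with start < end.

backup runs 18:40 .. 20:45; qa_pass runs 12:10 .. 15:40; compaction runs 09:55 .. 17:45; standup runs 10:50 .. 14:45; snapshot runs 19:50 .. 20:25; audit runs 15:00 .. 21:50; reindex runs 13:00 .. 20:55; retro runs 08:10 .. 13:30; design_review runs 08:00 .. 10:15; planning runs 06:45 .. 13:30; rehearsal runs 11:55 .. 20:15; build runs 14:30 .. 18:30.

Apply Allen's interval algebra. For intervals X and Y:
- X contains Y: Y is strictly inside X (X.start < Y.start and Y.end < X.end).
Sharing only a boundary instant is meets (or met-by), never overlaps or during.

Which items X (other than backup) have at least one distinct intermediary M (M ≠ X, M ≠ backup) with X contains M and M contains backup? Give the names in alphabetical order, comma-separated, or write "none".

Target backup = [18:40, 20:45].
Intermediaries M with M contains backup: audit, reindex.
Via audit — items with X contains audit: none.
Via reindex — items with X contains reindex: none.
Union: none.

none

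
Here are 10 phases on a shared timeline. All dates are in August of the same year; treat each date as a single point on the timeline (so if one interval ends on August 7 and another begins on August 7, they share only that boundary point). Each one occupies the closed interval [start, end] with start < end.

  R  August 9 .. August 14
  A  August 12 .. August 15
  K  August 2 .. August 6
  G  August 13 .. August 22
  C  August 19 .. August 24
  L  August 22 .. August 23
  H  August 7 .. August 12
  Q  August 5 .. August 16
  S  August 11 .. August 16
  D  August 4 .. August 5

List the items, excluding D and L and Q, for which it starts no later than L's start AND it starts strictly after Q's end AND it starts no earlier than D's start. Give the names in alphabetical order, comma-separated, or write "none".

Conditions: its start is no later than L's start (X.start <= August 22) AND its start is strictly after Q's end (X.start > August 16) AND its start is no earlier than D's start (X.start >= August 4).
A: start August 12 <= August 22? ✓; start August 12 > August 16? ✗; start August 12 >= August 4? ✓ → no.
C: start August 19 <= August 22? ✓; start August 19 > August 16? ✓; start August 19 >= August 4? ✓ → yes.
G: start August 13 <= August 22? ✓; start August 13 > August 16? ✗; start August 13 >= August 4? ✓ → no.
H: start August 7 <= August 22? ✓; start August 7 > August 16? ✗; start August 7 >= August 4? ✓ → no.
K: start August 2 <= August 22? ✓; start August 2 > August 16? ✗; start August 2 >= August 4? ✗ → no.
R: start August 9 <= August 22? ✓; start August 9 > August 16? ✗; start August 9 >= August 4? ✓ → no.
S: start August 11 <= August 22? ✓; start August 11 > August 16? ✗; start August 11 >= August 4? ✓ → no.
Result: C.

C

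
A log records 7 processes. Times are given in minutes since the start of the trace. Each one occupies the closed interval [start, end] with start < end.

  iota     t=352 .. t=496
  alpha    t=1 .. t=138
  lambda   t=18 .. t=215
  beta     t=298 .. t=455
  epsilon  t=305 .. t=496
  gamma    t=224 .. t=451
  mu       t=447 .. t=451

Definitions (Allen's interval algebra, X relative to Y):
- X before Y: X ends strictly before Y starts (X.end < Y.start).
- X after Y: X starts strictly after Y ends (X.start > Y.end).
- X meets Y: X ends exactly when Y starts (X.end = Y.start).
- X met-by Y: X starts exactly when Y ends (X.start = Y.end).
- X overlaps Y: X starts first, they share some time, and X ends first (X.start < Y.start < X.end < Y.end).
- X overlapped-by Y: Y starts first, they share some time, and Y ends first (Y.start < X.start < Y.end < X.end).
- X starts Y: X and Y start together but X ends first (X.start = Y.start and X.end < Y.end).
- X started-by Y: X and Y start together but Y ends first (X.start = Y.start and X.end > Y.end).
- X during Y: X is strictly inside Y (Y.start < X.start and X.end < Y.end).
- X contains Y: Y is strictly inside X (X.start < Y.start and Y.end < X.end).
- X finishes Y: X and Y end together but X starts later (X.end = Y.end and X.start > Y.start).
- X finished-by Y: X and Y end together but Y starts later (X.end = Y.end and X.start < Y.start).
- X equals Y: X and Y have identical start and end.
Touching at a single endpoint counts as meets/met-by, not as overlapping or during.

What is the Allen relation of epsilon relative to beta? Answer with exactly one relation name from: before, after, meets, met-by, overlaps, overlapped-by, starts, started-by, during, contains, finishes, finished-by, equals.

overlapped-by

epsilon = [t=305, t=496]; beta = [t=298, t=455].
Compare endpoints: epsilon.start > beta.start, epsilon.start < beta.end, epsilon.end > beta.start, epsilon.end > beta.end.
That pattern is 'overlapped-by'.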